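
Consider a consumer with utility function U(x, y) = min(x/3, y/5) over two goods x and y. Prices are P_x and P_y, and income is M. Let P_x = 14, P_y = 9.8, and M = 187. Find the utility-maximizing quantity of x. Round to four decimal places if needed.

x* = 6.1648

With perfect complements, no substitution: consume in ratio x:y = 3:5.
Budget: P_x·x + P_y·(5/3)·x = M, so (3·P_x + 5·P_y)·x = 3·M.
Demand: x*(P_x,P_y,M) = 3·M/(3·P_x + 5·P_y), y* = 5·M/(3·P_x + 5·P_y).
Here 3·14 + 5·9.8 = 91, giving x* = 6.1648.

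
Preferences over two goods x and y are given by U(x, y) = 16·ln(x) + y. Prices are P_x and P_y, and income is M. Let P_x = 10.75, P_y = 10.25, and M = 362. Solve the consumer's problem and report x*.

x* = 15.2558

MU_x = 16/x, MU_y = 1. Tangency: 16/x = P_x/P_y.
So x*(P_x,P_y) = 16·P_y/P_x, independent of income; and y* = (M − 16·P_y)/P_y.
At the given prices: x* = 16·10.25/10.75 = 15.2558.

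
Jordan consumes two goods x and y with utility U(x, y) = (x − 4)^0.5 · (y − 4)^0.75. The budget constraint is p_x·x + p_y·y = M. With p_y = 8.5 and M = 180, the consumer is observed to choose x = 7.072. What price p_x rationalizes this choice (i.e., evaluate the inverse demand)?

This is Cobb-Douglas in (x−4, y−4): tangency gives 0.5·p_y·(y−4) = 0.75·p_x·(x−4).
Substituting into the budget: x* = 4 + 0.4·(M − 4·p_x − 4·p_y)/p_x, and y* = 4 + 0.6·(…)/p_y.
Set x* = 7.072 in the demand function and solve for p_x: p_x = 12.5.

p_x = 12.5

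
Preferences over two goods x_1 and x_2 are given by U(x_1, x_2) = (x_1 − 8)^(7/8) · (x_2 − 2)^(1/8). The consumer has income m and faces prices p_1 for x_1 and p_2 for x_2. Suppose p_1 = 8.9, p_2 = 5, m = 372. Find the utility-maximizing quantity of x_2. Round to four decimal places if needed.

Substituting into the budget: x_1* = 8 + 0.875·(m − 8·p_1 − 2·p_2)/p_1, and x_2* = 2 + 0.125·(…)/p_2.
Discretionary income = 372 − 8·8.9 − 2·5 = 290.8; x_2* = 2 + 0.125·290.8/5 = 9.27.

x_2* = 9.27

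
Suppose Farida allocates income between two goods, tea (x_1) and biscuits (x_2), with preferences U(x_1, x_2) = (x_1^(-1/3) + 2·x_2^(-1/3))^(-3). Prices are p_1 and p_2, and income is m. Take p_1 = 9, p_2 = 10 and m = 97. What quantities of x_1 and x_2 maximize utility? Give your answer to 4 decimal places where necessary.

x_1* = 3.9527, x_2* = 6.1426

MRS = MU_x_1/MU_x_2 = (1/2)·(x_2/x_1)^(4/3). Set equal to p_1/p_2.
Hence x_2/x_1 = (2·p_1/p_2)^(1/(4/3)), i.e. raised to the 0.75 power.
Substitute x_2 = (x_2/x_1)·x_1 into the budget: x_1* = m/(p_1 + p_2·(x_2/x_1)).
Numerically x_2/x_1 = 1.554012, so x_1* = 97/(9 + 10·1.554012) = 3.9527 and x_2* = 1.554012·3.9527 = 6.1426.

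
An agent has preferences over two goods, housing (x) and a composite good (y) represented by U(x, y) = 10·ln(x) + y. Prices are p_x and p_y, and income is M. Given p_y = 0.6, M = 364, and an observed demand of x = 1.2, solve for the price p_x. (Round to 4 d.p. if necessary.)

p_x = 5

MU_x = 10/x, MU_y = 1. Tangency: 10/x = p_x/p_y.
So x*(p_x,p_y) = 10·p_y/p_x, independent of income; and y* = (M − 10·p_y)/p_y.
Set x* = 1.2 in the demand function and solve for p_x: p_x = 5.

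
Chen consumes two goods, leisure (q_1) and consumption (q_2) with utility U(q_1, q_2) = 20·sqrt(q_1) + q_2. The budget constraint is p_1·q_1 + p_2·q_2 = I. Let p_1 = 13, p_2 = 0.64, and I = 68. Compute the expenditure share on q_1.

share on q_1 = 0.0463

Set MRS = p_1/p_2: 10·q_1^(−1/2) = p_1/p_2.
Thus q_1* = (10·p_2/p_1)² — independent of I — with the rest of income spent on q_2.
Plugging in: q_1* = (10·0.64/13)² = 0.2424, q_2* = 101.3269.
Expenditure on q_1: 13·0.2424 = 3.1508; share = 0.0463.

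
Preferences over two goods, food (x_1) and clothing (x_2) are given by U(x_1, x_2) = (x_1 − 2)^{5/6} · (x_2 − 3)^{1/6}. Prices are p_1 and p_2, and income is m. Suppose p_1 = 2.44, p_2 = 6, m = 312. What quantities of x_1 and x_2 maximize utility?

This is Cobb-Douglas in (x_1−2, x_2−3): tangency gives 5/6·p_2·(x_2−3) = 1/6·p_1·(x_1−2).
After buying the subsistence bundle (2, 3), a share 5/6 of the remaining income goes to x_1: x_1* = 2 + 5/6·(m − 2p_1 − 3p_2)/p_1.
Discretionary income = 312 − 2·2.44 − 3·6 = 289.12; x_1* = 2 + 5/6·289.12/2.44 = 100.7432; x_2* = 3 + 1/6·289.12/6 = 11.0311.

x_1* = 100.7432, x_2* = 11.0311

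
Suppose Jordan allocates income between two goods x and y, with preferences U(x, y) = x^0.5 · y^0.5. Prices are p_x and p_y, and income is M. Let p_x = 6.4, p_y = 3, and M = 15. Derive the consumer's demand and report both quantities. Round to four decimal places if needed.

The MRS is y/x. Set MRS = p_x/p_y.
Rearranging, p_y·y = p_x·x. Substituting into the budget gives p_x·x·(1 + 1) = M.
Demand: x*(p_x,p_y,M) = 0.5·M/p_x and y* = 0.5·M/p_y.
At p_x=6.4, p_y=3, M=15: x* = 0.5·15/6.4 = 1.1719, y* = 2.5.

x* = 1.1719, y* = 2.5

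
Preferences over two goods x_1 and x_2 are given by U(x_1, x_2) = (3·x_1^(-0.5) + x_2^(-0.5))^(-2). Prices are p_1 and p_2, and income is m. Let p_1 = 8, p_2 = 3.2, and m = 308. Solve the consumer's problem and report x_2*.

x_2* = 25.1759

With the ratio pinned down, the budget gives x_1* = m/(p_1 + p_2·(x_2/x_1)) and x_2* = (x_2/x_1)·x_1*.
Numerically x_2/x_1 = 0.885549, so x_1* = 308/(8 + 3.2·0.885549) = 28.4297 and x_2* = 0.885549·28.4297 = 25.1759.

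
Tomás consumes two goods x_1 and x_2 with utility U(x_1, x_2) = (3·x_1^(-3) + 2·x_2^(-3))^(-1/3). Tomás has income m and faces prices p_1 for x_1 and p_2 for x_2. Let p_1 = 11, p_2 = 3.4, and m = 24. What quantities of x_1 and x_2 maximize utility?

x_1* = 1.5873, x_2* = 1.9236

With the ratio pinned down, the budget gives x_1* = m/(p_1 + p_2·(x_2/x_1)) and x_2* = (x_2/x_1)·x_1*.
Numerically x_2/x_1 = 1.211869, so x_1* = 24/(11 + 3.4·1.211869) = 1.5873 and x_2* = 1.211869·1.5873 = 1.9236.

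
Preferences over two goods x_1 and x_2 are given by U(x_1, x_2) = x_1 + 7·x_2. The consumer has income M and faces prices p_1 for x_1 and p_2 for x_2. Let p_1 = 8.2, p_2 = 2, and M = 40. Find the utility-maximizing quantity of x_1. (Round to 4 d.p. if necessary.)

x_2 gives more utility per dollar, so spend all income on x_2: x_2* = M/p_2, x_1* = 0.
Numerically: x_1* = 0, x_2* = 20.

x_1* = 0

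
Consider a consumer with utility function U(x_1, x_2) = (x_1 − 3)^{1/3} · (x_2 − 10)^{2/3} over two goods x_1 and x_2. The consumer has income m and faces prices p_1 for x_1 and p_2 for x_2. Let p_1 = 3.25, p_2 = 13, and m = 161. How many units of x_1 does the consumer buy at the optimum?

Substituting into the budget: x_1* = 3 + 1/3·(m − 3·p_1 − 10·p_2)/p_1, and x_2* = 10 + 2/3·(…)/p_2.
Discretionary income = 161 − 3·3.25 − 10·13 = 21.25; x_1* = 3 + 1/3·21.25/3.25 = 5.1795.

x_1* = 5.1795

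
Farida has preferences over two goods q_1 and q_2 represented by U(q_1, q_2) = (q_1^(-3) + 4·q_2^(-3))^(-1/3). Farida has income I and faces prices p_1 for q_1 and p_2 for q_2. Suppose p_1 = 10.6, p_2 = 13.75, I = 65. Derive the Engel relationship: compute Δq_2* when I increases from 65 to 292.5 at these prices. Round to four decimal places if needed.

From the CES first-order condition, (1/4)·(q_2/q_1)^(4) = p_1/p_2.
Hence q_2/q_1 = (4·p_1/p_2)^(1/(4)), i.e. raised to the 0.25 power.
Substitute q_2 = (q_2/q_1)·q_1 into the budget: q_1* = I/(p_1 + p_2·(q_2/q_1)).
Numerically q_2/q_1 = 1.325152, so q_1* = 65/(10.6 + 13.75·1.325152) = 2.2553 and q_2* = 1.325152·2.2553 = 2.9886.
At I' = 292.5: q_2* = 13.4488. Change: 13.4488 − 2.9886 = 10.4602.

Δq_2* = 10.4602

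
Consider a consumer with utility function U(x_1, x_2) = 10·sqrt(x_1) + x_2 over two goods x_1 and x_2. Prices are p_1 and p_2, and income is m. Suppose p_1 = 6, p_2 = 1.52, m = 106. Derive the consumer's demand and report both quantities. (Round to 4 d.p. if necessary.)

x_1* = 1.6044, x_2* = 63.4035

MU_x_1 = 5/√x_1, MU_x_2 = 1. Tangency: 5/√x_1 = p_1/p_2.
Solve: √x_1 = 5·p_2/p_1, so x_1*(p_1,p_2) = (5·p_2/p_1)², and x_2* = (m − p_1·x_1*)/p_2.
Plugging in: x_1* = (5·1.52/6)² = 1.6044, x_2* = 63.4035.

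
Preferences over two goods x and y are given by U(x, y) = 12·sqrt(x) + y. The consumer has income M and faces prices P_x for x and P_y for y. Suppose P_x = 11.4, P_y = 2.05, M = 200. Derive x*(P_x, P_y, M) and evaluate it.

Thus x* = (6·P_y/P_x)² — independent of M — with the rest of income spent on y.
Plugging in: x* = (6·2.05/11.4)² = 1.1641.

x* = 1.1641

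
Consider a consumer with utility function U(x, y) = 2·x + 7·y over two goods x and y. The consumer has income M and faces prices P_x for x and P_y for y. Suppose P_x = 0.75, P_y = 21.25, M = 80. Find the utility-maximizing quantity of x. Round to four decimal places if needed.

Perfect substitutes: compare marginal utility per dollar. 2/P_x vs 7/P_y → 2.6667 vs 0.3294.
x gives more utility per dollar, so spend all income on x: x* = M/P_x, y* = 0.
Numerically: x* = 106.6667, y* = 0.

x* = 106.6667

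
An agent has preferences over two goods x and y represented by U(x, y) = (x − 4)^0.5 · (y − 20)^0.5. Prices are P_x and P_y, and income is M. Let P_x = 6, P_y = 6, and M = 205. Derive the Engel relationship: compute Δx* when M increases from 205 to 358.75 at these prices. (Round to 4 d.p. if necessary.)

Discretionary income = 205 − 4·6 − 20·6 = 61; x* = 4 + 0.5·61/6 = 9.0833.
At M' = 358.75: x* = 21.8958. Change: 21.8958 − 9.0833 = 12.8125.

Δx* = 12.8125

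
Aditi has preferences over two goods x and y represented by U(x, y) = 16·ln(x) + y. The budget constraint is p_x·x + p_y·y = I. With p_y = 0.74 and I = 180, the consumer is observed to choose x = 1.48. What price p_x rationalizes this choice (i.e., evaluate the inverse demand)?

MU_x = 16/x, MU_y = 1. Tangency: 16/x = p_x/p_y.
So x*(p_x,p_y) = 16·p_y/p_x, independent of income; and y* = (I − 16·p_y)/p_y.
Set x* = 1.48 in the demand function and solve for p_x: p_x = 8.

p_x = 8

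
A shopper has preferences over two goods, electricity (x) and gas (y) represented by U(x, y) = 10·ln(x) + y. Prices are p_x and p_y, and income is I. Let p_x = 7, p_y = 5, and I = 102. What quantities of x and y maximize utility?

Set MRS = p_x/p_y: (10/x)/1 = p_x/p_y.
So x*(p_x,p_y) = 10·p_y/p_x, independent of income; and y* = (I − 10·p_y)/p_y.
At the given prices: x* = 10·5/7 = 7.1429, and y* = 10.4.

x* = 7.1429, y* = 10.4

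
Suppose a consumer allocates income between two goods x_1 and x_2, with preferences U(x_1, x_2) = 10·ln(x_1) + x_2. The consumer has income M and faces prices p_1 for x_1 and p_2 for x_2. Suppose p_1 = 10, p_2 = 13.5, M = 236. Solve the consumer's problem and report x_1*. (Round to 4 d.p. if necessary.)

MU_x_1 = 10/x_1, MU_x_2 = 1. Tangency: 10/x_1 = p_1/p_2.
So x_1*(p_1,p_2) = 10·p_2/p_1, independent of income; and x_2* = (M − 10·p_2)/p_2.
At the given prices: x_1* = 10·13.5/10 = 13.5.

x_1* = 13.5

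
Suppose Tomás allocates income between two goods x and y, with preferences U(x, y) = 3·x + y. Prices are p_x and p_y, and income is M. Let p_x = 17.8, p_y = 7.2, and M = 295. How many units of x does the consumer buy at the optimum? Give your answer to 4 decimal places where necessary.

Perfect substitutes: compare marginal utility per dollar. 3/p_x vs 1/p_y → 0.1685 vs 0.1389.
x gives more utility per dollar, so spend all income on x: x* = M/p_x, y* = 0.
Numerically: x* = 16.573, y* = 0.

x* = 16.573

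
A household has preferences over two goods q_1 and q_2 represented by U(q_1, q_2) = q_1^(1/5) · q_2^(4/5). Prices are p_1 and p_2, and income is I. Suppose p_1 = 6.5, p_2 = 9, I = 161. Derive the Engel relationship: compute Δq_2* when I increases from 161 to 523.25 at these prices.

Δq_2* = 32.2

The MRS is (1/4)·q_2/q_1. Set MRS = p_1/p_2.
So 0.2·p_2·q_2 = 0.8·p_1·q_1; combined with the budget, a share 0.2 of income goes to q_1.
Demand: q_1*(p_1,p_2,I) = 0.2·I/p_1 and q_2* = 0.8·I/p_2.
At p_1=6.5, p_2=9, I=161: q_2* = 0.8·161/9 = 14.3111.
At I' = 523.25: q_2* = 46.5111. Change: 46.5111 − 14.3111 = 32.2.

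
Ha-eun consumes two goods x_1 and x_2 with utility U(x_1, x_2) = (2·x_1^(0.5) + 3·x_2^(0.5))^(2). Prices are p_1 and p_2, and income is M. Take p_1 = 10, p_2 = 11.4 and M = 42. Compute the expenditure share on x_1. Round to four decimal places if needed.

From the CES first-order condition, (2/3)·(x_2/x_1)^(0.5) = p_1/p_2.
Hence x_2/x_1 = ((3/2)·p_1/p_2)^(1/(0.5)), i.e. raised to the 2 power.
Substitute x_2 = (x_2/x_1)·x_1 into the budget: x_1* = M/(p_1 + p_2·(x_2/x_1)).
Numerically x_2/x_1 = 1.731302, so x_1* = 42/(10 + 11.4·1.731302) = 1.4124 and x_2* = 1.731302·1.4124 = 2.4453.
Expenditure on x_1: 10·1.4124 = 14.1239; share = 0.3363.

share on x_1 = 0.3363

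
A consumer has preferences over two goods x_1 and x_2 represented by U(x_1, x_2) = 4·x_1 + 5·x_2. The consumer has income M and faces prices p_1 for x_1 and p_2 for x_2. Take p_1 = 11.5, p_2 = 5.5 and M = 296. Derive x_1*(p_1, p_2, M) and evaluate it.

Perfect substitutes: compare marginal utility per dollar. 4/p_1 vs 5/p_2 → 0.3478 vs 0.9091.
x_2 gives more utility per dollar, so spend all income on x_2: x_2* = M/p_2, x_1* = 0.
Numerically: x_1* = 0, x_2* = 53.8182.

x_1* = 0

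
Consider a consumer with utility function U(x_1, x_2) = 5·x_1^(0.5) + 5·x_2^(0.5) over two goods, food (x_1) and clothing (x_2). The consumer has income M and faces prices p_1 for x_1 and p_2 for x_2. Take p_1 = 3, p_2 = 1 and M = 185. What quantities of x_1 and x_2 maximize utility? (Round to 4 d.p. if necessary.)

x_1* = 15.4167, x_2* = 138.75

From the CES first-order condition, (x_2/x_1)^(0.5) = p_1/p_2.
Solve for the ratio: x_2/x_1 = [p_1/p_2]^(2).
Substitute x_2 = (x_2/x_1)·x_1 into the budget: x_1* = M/(p_1 + p_2·(x_2/x_1)).
Numerically x_2/x_1 = 9, so x_1* = 185/(3 + 1·9) = 15.4167 and x_2* = 9·15.4167 = 138.75.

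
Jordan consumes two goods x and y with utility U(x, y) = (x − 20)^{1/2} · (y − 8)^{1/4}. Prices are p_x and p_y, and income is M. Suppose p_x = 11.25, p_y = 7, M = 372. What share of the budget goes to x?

Let x' = x−20, y' = y−8. MRS = 2·y'/x' = p_x/p_y.
Substituting into the budget: x* = 20 + 2/3·(M − 20·p_x − 8·p_y)/p_x, and y* = 8 + 1/3·(…)/p_y.
Discretionary income = 372 − 20·11.25 − 8·7 = 91; x* = 20 + 2/3·91/11.25 = 25.3926; y* = 8 + 1/3·91/7 = 12.3333.
Expenditure on x: 11.25·25.3926 = 285.6667; share = 0.7679.

share on x = 0.7679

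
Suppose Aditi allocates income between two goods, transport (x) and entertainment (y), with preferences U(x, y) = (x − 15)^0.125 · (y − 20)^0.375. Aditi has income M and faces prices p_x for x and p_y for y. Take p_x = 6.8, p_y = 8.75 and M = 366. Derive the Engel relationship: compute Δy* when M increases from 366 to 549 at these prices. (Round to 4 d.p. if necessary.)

Discretionary income = 366 − 15·6.8 − 20·8.75 = 89; y* = 20 + 0.75·89/8.75 = 27.6286.
At M' = 549: y* = 43.3143. Change: 43.3143 − 27.6286 = 15.6857.

Δy* = 15.6857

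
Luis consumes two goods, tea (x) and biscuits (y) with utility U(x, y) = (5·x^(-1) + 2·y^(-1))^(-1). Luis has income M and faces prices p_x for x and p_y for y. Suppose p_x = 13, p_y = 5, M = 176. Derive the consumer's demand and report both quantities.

x* = 9.7243, y* = 9.9169

MU_x ∝ 5·x^(-2), MU_y ∝ 2·y^(-2), so MRS = (5/2)·(y/x)^(2) = p_x/p_y.
Hence y/x = ((2/5)·p_x/p_y)^(1/(2)), i.e. raised to the 0.5 power.
Substitute y = (y/x)·x into the budget: x* = M/(p_x + p_y·(y/x)).
Numerically y/x = 1.019804, so x* = 176/(13 + 5·1.019804) = 9.7243 and y* = 1.019804·9.7243 = 9.9169.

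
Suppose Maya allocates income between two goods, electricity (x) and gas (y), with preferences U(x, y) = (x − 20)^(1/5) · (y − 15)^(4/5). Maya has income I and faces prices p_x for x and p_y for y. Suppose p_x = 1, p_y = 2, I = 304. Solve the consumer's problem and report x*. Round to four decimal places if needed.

After buying the subsistence bundle (20, 15), a share 0.2 of the remaining income goes to x: x* = 20 + 0.2·(I − 20p_x − 15p_y)/p_x.
Discretionary income = 304 − 20·1 − 15·2 = 254; x* = 20 + 0.2·254/1 = 70.8.

x* = 70.8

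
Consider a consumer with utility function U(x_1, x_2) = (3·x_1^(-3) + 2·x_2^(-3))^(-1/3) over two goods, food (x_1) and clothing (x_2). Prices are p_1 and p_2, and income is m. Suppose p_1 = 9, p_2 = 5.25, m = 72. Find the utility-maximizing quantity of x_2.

x_2* = 5.1596

Numerically x_2/x_1 = 1.033946, so x_1* = 72/(9 + 5.25·1.033946) = 4.9902 and x_2* = 1.033946·4.9902 = 5.1596.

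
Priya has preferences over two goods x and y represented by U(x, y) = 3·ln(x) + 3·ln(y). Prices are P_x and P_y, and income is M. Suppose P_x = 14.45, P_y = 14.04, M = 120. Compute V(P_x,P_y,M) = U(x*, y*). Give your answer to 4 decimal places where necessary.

V = 8.6283

At P_x=14.45, P_y=14.04, M=120: x* = 0.5·120/14.45 = 4.1522, y* = 4.2735.
Utility at the optimum: U(4.1522, 4.2735) = 8.6283.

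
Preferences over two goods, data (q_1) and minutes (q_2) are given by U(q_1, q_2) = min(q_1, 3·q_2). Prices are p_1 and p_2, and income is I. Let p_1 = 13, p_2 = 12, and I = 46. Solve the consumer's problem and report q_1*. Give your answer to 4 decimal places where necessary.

With perfect complements, no substitution: consume in ratio q_1:q_2 = 3:1.
Budget: p_1·q_1 + p_2·(1/3)·q_1 = I, so (3·p_1 + p_2)·q_1 = 3·I.
Demand: q_1*(p_1,p_2,I) = 3·I/(3·p_1 + p_2), q_2* = I/(3·p_1 + p_2).
Here 3·13 + 12 = 51, giving q_1* = 2.7059.

q_1* = 2.7059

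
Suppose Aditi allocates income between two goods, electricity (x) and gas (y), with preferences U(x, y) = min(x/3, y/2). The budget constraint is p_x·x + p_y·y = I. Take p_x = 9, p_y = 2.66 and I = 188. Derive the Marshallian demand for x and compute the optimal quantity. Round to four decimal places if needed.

x* = 17.4505

Demand: x*(p_x,p_y,I) = 3·I/(3·p_x + 2·p_y), y* = 2·I/(3·p_x + 2·p_y).
Here 3·9 + 2·2.66 = 32.32, giving x* = 17.4505.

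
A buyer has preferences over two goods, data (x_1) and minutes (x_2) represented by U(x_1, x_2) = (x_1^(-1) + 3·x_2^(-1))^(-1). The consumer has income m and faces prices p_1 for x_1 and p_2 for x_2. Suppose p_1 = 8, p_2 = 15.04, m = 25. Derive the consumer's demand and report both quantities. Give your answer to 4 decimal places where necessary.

x_1* = 0.926, x_2* = 1.1697

From the CES first-order condition, (1/3)·(x_2/x_1)^(2) = p_1/p_2.
Solve for the ratio: x_2/x_1 = [3·p_1/p_2]^(0.5).
Substitute x_2 = (x_2/x_1)·x_1 into the budget: x_1* = m/(p_1 + p_2·(x_2/x_1)).
Numerically x_2/x_1 = 1.263228, so x_1* = 25/(8 + 15.04·1.263228) = 0.926 and x_2* = 1.263228·0.926 = 1.1697.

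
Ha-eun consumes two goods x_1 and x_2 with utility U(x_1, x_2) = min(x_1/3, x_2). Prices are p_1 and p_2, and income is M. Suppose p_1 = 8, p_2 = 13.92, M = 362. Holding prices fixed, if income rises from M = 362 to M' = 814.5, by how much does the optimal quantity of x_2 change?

With perfect complements, no substitution: consume in ratio x_1:x_2 = 3:1.
Budget: p_1·x_1 + p_2·(1/3)·x_1 = M, so (3·p_1 + p_2)·x_1 = 3·M.
Demand: x_1*(p_1,p_2,M) = 3·M/(3·p_1 + p_2), x_2* = M/(3·p_1 + p_2).
Here 3·8 + 13.92 = 37.92, giving x_2* = 9.5464.
At M' = 814.5: x_2* = 21.4794. Change: 21.4794 − 9.5464 = 11.933.

Δx_2* = 11.933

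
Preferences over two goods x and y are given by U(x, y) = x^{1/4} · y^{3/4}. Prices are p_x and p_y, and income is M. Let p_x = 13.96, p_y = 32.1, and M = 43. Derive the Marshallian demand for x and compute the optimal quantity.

x* = 0.7701

Demand: x*(p_x,p_y,M) = 0.25·M/p_x and y* = 0.75·M/p_y.
At p_x=13.96, p_y=32.1, M=43: x* = 0.25·43/13.96 = 0.7701.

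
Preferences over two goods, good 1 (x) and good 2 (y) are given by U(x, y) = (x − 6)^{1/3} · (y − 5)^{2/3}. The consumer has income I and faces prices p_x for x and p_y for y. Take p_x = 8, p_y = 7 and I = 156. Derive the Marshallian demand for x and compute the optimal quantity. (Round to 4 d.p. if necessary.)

x* = 9.0417

Let x' = x−6, y' = y−5. MRS = (1/2)·y'/x' = p_x/p_y.
Substituting into the budget: x* = 6 + 1/3·(I − 6·p_x − 5·p_y)/p_x, and y* = 5 + 2/3·(…)/p_y.
Discretionary income = 156 − 6·8 − 5·7 = 73; x* = 6 + 1/3·73/8 = 9.0417.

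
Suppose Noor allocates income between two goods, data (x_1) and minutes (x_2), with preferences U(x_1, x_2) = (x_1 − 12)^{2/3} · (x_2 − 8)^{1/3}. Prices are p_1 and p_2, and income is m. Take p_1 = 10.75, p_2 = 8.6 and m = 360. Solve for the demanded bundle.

Let x_1' = x_1−12, x_2' = x_2−8. MRS = 2·x_2'/x_1' = p_1/p_2.
After buying the subsistence bundle (12, 8), a share 2/3 of the remaining income goes to x_1: x_1* = 12 + 2/3·(m − 12p_1 − 8p_2)/p_1.
Discretionary income = 360 − 12·10.75 − 8·8.6 = 162.2; x_1* = 12 + 2/3·162.2/10.75 = 22.0589; x_2* = 8 + 1/3·162.2/8.6 = 14.2868.

x_1* = 22.0589, x_2* = 14.2868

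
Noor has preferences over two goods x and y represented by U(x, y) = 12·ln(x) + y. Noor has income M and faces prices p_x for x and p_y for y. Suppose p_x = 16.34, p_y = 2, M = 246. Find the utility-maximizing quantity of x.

MU_x = 12/x, MU_y = 1. Tangency: 12/x = p_x/p_y.
So x*(p_x,p_y) = 12·p_y/p_x, independent of income; and y* = (M − 12·p_y)/p_y.
At the given prices: x* = 12·2/16.34 = 1.4688.

x* = 1.4688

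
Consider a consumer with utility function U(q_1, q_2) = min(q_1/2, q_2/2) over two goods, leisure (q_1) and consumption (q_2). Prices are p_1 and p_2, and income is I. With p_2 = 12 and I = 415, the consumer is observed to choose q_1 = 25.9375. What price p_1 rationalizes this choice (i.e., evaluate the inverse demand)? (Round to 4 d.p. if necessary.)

p_1 = 4

Leontief preferences: the optimum is at the kink where q_1/2 = q_2/2, i.e. q_2 = q_1.
Budget: p_1·q_1 + p_2·q_1 = I, so (2·p_1 + 2·p_2)·q_1 = 2·I.
Demand: q_1*(p_1,p_2,I) = 2·I/(2·p_1 + 2·p_2), q_2* = 2·I/(2·p_1 + 2·p_2).
Set q_1* = 25.9375 in the demand function and solve for p_1: p_1 = 4.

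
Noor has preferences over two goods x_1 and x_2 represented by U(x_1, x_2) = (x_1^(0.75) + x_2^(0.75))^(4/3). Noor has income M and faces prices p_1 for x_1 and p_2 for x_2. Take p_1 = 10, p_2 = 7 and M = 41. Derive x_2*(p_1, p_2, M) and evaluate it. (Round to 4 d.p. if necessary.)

x_2* = 4.3612

From the CES first-order condition, (x_2/x_1)^(0.25) = p_1/p_2.
Hence x_2/x_1 = (p_1/p_2)^(1/(0.25)), i.e. raised to the 4 power.
With the ratio pinned down, the budget gives x_1* = M/(p_1 + p_2·(x_2/x_1)) and x_2* = (x_2/x_1)·x_1*.
Numerically x_2/x_1 = 4.164931, so x_1* = 41/(10 + 7·4.164931) = 1.0471 and x_2* = 4.164931·1.0471 = 4.3612.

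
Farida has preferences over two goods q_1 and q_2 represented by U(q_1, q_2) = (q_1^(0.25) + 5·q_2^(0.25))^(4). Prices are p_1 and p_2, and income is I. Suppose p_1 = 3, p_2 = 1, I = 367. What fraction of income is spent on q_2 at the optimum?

share on q_2 = 0.925

With the ratio pinned down, the budget gives q_1* = I/(p_1 + p_2·(q_2/q_1)) and q_2* = (q_2/q_1)·q_1*.
Numerically q_2/q_1 = 36.993181, so q_1* = 367/(3 + 1·36.993181) = 9.1766 and q_2* = 36.993181·9.1766 = 339.4703.
Expenditure on q_2: 1·339.4703 = 339.4703; share = 0.925.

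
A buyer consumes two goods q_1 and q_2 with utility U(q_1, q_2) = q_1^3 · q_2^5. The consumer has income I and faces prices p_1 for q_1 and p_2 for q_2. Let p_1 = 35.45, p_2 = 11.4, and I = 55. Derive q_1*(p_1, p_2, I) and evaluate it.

MU_q_1/MU_q_2 = (3·q_2)/(5·q_1); tangency sets this equal to p_1/p_2.
Rearranging, p_2·q_2 = (5/3)·p_1·q_1. Substituting into the budget gives p_1·q_1·(1 + (5/3)) = I.
Demand: q_1*(p_1,p_2,I) = 0.375·I/p_1 and q_2* = 0.625·I/p_2.
At p_1=35.45, p_2=11.4, I=55: q_1* = 0.375·55/35.45 = 0.5818.

q_1* = 0.5818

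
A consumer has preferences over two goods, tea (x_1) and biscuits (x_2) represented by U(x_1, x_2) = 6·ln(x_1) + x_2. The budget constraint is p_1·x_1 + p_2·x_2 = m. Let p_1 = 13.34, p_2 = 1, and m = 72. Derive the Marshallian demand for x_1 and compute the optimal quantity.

x_1* = 0.4498

Set MRS = p_1/p_2: (6/x_1)/1 = p_1/p_2.
So x_1*(p_1,p_2) = 6·p_2/p_1, independent of income; and x_2* = (m − 6·p_2)/p_2.
At the given prices: x_1* = 6·1/13.34 = 0.4498.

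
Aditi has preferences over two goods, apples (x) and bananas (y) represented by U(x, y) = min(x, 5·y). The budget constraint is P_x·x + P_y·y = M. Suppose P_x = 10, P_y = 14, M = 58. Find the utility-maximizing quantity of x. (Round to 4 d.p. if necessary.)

x* = 4.5312

Leontief preferences: the optimum is at the kink where x/5 = y/1, i.e. y = (1/5)·x.
Budget: P_x·x + P_y·(1/5)·x = M, so (5·P_x + P_y)·x = 5·M.
Demand: x*(P_x,P_y,M) = 5·M/(5·P_x + P_y), y* = M/(5·P_x + P_y).
Here 5·10 + 14 = 64, giving x* = 4.5312.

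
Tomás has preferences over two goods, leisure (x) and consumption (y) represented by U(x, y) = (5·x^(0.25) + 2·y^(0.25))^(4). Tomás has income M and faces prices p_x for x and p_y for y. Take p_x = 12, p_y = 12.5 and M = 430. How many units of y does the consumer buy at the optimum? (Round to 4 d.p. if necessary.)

MRS = MU_x/MU_y = (5/2)·(y/x)^(0.75). Set equal to p_x/p_y.
Hence y/x = ((2/5)·p_x/p_y)^(1/(0.75)), i.e. raised to the 4/3 power.
With the ratio pinned down, the budget gives x* = M/(p_x + p_y·(y/x)) and y* = (y/x)·x*.
Numerically y/x = 0.27911, so x* = 430/(12 + 12.5·0.27911) = 27.7619 and y* = 0.27911·27.7619 = 7.7486.

y* = 7.7486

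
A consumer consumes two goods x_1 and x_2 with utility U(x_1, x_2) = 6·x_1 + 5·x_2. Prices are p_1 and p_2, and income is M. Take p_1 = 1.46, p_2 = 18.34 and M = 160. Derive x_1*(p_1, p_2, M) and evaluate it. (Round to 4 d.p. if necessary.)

x_1* = 109.589

Perfect substitutes: compare marginal utility per dollar. 6/p_1 vs 5/p_2 → 4.1096 vs 0.2726.
x_1 gives more utility per dollar, so spend all income on x_1: x_1* = M/p_1, x_2* = 0.
Numerically: x_1* = 109.589, x_2* = 0.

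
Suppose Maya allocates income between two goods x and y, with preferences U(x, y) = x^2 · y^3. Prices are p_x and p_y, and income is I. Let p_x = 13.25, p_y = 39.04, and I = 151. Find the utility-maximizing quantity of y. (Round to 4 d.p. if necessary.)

Demand: x*(p_x,p_y,I) = 0.4·I/p_x and y* = 0.6·I/p_y.
At p_x=13.25, p_y=39.04, I=151: y* = 0.6·151/39.04 = 2.3207.

y* = 2.3207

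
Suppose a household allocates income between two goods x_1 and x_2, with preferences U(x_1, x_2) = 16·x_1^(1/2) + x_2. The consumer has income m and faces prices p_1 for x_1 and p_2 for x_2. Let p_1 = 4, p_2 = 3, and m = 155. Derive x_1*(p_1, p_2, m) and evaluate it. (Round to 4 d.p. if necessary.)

x_1* = 36

Thus x_1* = (8·p_2/p_1)² — independent of m — with the rest of income spent on x_2.
Plugging in: x_1* = (8·3/4)² = 36.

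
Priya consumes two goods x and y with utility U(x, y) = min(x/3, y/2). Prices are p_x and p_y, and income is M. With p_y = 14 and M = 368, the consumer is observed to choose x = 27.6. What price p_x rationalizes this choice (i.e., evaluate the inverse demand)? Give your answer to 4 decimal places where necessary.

p_x = 4

Leontief preferences: the optimum is at the kink where x/3 = y/2, i.e. y = (2/3)·x.
Budget: p_x·x + p_y·(2/3)·x = M, so (3·p_x + 2·p_y)·x = 3·M.
Demand: x*(p_x,p_y,M) = 3·M/(3·p_x + 2·p_y), y* = 2·M/(3·p_x + 2·p_y).
Set x* = 27.6 in the demand function and solve for p_x: p_x = 4.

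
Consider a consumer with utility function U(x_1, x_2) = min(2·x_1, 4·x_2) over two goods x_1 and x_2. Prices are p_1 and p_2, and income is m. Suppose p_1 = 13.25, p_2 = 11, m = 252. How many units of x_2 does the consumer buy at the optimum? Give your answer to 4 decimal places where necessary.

Leontief preferences: the optimum is at the kink where x_1/4 = x_2/2, i.e. x_2 = (1/2)·x_1.
Budget: p_1·x_1 + p_2·(1/2)·x_1 = m, so (4·p_1 + 2·p_2)·x_1 = 4·m.
Demand: x_1*(p_1,p_2,m) = 4·m/(4·p_1 + 2·p_2), x_2* = 2·m/(4·p_1 + 2·p_2).
Here 4·13.25 + 2·11 = 75, giving x_2* = 6.72.

x_2* = 6.72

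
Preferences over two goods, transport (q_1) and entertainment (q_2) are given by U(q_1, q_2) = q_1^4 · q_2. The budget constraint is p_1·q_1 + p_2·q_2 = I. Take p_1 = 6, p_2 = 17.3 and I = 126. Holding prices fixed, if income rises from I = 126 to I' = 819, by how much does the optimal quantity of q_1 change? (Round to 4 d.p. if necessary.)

Δq_1* = 92.4

The MRS is 4·q_2/q_1. Set MRS = p_1/p_2.
Rearranging, p_2·q_2 = (1/4)·p_1·q_1. Substituting into the budget gives p_1·q_1·(1 + (1/4)) = I.
Demand: q_1*(p_1,p_2,I) = 0.8·I/p_1 and q_2* = 0.2·I/p_2.
At p_1=6, p_2=17.3, I=126: q_1* = 0.8·126/6 = 16.8.
At I' = 819: q_1* = 109.2. Change: 109.2 − 16.8 = 92.4.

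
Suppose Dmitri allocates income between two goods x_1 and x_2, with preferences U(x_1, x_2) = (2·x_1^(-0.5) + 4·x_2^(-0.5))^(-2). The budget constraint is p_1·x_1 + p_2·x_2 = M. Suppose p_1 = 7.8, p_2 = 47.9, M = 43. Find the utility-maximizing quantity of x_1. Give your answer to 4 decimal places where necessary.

x_1* = 1.411

MU_x_1 ∝ 2·x_1^(-1.5), MU_x_2 ∝ 4·x_2^(-1.5), so MRS = (1/2)·(x_2/x_1)^(1.5) = p_1/p_2.
Hence x_2/x_1 = (2·p_1/p_2)^(1/(1.5)), i.e. raised to the 2/3 power.
With the ratio pinned down, the budget gives x_1* = M/(p_1 + p_2·(x_2/x_1)) and x_2* = (x_2/x_1)·x_1*.
Numerically x_2/x_1 = 0.473361, so x_1* = 43/(7.8 + 47.9·0.473361) = 1.411.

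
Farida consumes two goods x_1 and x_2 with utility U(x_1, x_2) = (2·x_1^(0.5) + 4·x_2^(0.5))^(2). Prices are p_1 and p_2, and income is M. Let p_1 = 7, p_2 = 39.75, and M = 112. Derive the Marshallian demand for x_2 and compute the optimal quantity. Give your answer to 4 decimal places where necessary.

Substitute x_2 = (x_2/x_1)·x_1 into the budget: x_1* = M/(p_1 + p_2·(x_2/x_1)).
Numerically x_2/x_1 = 0.124046, so x_1* = 112/(7 + 39.75·0.124046) = 9.3875 and x_2* = 0.124046·9.3875 = 1.1645.

x_2* = 1.1645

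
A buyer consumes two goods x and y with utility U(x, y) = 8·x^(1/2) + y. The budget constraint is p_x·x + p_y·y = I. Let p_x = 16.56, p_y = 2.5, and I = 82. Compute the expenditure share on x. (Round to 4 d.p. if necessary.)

share on x = 0.0736

MU_x = 4/√x, MU_y = 1. Tangency: 4/√x = p_x/p_y.
Thus x* = (4·p_y/p_x)² — independent of I — with the rest of income spent on y.
Plugging in: x* = (4·2.5/16.56)² = 0.3647, y* = 30.3845.
Expenditure on x: 16.56·0.3647 = 6.0386; share = 0.0736.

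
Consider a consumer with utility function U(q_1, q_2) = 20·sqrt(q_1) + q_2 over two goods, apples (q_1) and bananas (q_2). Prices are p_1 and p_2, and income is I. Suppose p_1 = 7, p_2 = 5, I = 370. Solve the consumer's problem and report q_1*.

Utility is quasi-linear in q_2; the FOC for q_1 is 10/√q_1 = p_1/p_2.
Solve: √q_1 = 10·p_2/p_1, so q_1*(p_1,p_2) = (10·p_2/p_1)², and q_2* = (I − p_1·q_1*)/p_2.
Plugging in: q_1* = (10·5/7)² = 51.0204.

q_1* = 51.0204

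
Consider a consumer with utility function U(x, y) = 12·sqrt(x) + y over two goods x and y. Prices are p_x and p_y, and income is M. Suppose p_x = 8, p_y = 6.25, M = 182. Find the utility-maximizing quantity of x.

Set MRS = p_x/p_y: 6·x^(−1/2) = p_x/p_y.
Thus x* = (6·p_y/p_x)² — independent of M — with the rest of income spent on y.
Plugging in: x* = (6·6.25/8)² = 21.9727.

x* = 21.9727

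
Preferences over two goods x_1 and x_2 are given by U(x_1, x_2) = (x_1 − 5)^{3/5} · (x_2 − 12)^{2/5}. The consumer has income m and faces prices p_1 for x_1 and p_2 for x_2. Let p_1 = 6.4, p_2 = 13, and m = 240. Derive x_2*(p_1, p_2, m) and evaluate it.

MRS = (3/2)·(x_2−12)/(x_1−5). Tangency with p_1/p_2 gives x_2−12 = (2/3)·(p_1/p_2)·(x_1−5).
Substituting into the budget: x_1* = 5 + 0.6·(m − 5·p_1 − 12·p_2)/p_1, and x_2* = 12 + 0.4·(…)/p_2.
Discretionary income = 240 − 5·6.4 − 12·13 = 52; x_2* = 12 + 0.4·52/13 = 13.6.

x_2* = 13.6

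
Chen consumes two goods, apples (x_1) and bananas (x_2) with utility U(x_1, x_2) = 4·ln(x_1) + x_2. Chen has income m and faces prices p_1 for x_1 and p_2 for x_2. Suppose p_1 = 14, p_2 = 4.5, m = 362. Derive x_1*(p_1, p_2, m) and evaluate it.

x_1* = 1.2857

So x_1*(p_1,p_2) = 4·p_2/p_1, independent of income; and x_2* = (m − 4·p_2)/p_2.
At the given prices: x_1* = 4·4.5/14 = 1.2857.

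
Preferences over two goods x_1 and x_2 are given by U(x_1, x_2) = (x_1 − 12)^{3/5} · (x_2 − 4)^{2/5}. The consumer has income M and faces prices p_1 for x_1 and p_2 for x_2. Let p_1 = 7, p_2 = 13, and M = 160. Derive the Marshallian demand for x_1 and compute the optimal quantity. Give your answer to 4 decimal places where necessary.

x_1* = 14.0571

Let x_1' = x_1−12, x_2' = x_2−4. MRS = (3/2)·x_2'/x_1' = p_1/p_2.
After buying the subsistence bundle (12, 4), a share 0.6 of the remaining income goes to x_1: x_1* = 12 + 0.6·(M − 12p_1 − 4p_2)/p_1.
Discretionary income = 160 − 12·7 − 4·13 = 24; x_1* = 12 + 0.6·24/7 = 14.0571.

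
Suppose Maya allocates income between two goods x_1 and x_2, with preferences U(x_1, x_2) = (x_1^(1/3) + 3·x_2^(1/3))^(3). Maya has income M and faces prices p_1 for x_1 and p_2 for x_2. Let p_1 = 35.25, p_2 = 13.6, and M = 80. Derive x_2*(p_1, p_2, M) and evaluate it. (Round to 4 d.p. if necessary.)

Numerically x_2/x_1 = 21.682642, so x_1* = 80/(35.25 + 13.6·21.682642) = 0.2423 and x_2* = 21.682642·0.2423 = 5.2543.

x_2* = 5.2543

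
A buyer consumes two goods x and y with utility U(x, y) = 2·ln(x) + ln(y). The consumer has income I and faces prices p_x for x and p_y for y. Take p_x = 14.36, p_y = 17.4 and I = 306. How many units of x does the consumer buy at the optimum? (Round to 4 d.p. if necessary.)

Tangency: MRS = 2·y/x = p_x/p_y.
So 2·p_y·y = p_x·x; combined with the budget, a share 2/3 of income goes to x.
Demand: x*(p_x,p_y,I) = 2/3·I/p_x and y* = 1/3·I/p_y.
At p_x=14.36, p_y=17.4, I=306: x* = 2/3·306/14.36 = 14.2061.

x* = 14.2061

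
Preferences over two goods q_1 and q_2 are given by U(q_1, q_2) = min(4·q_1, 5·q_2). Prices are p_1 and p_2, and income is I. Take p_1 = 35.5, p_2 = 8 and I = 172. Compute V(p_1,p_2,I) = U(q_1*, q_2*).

With perfect complements, no substitution: consume in ratio q_1:q_2 = 5:4.
Budget: p_1·q_1 + p_2·(4/5)·q_1 = I, so (5·p_1 + 4·p_2)·q_1 = 5·I.
Demand: q_1*(p_1,p_2,I) = 5·I/(5·p_1 + 4·p_2), q_2* = 4·I/(5·p_1 + 4·p_2).
Here 5·35.5 + 4·8 = 209.5, giving q_1* = 4.105 and q_2* = 3.284.
Utility at the optimum: U(4.105, 3.284) = 16.42.

V = 16.42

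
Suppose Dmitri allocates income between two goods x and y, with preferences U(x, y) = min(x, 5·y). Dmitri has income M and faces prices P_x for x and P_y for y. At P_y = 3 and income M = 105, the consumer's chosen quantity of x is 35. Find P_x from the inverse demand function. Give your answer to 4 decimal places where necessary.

With perfect complements, no substitution: consume in ratio x:y = 5:1.
Budget: P_x·x + P_y·(1/5)·x = M, so (5·P_x + P_y)·x = 5·M.
Demand: x*(P_x,P_y,M) = 5·M/(5·P_x + P_y), y* = M/(5·P_x + P_y).
Set x* = 35 in the demand function and solve for P_x: P_x = 2.4.

P_x = 2.4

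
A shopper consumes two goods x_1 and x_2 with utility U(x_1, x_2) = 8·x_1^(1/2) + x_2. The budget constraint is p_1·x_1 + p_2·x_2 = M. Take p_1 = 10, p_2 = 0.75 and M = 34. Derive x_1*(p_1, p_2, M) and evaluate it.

x_1* = 0.09

Plugging in: x_1* = (4·0.75/10)² = 0.09.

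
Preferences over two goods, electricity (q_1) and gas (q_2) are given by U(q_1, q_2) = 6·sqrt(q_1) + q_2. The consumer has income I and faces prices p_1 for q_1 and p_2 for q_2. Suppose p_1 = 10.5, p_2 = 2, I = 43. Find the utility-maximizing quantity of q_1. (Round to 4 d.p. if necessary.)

MU_q_1 = 3/√q_1, MU_q_2 = 1. Tangency: 3/√q_1 = p_1/p_2.
Solve: √q_1 = 3·p_2/p_1, so q_1*(p_1,p_2) = (3·p_2/p_1)², and q_2* = (I − p_1·q_1*)/p_2.
Plugging in: q_1* = (3·2/10.5)² = 0.3265.

q_1* = 0.3265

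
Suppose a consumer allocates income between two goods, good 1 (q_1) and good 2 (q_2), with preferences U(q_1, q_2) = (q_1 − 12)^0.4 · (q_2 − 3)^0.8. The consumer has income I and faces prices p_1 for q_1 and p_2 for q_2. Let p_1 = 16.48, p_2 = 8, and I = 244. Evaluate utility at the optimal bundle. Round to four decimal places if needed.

MRS = (1/2)·(q_2−3)/(q_1−12). Tangency with p_1/p_2 gives q_2−3 = 2·(p_1/p_2)·(q_1−12).
After buying the subsistence bundle (12, 3), a share 1/3 of the remaining income goes to q_1: q_1* = 12 + 1/3·(I − 12p_1 − 3p_2)/p_1.
Discretionary income = 244 − 12·16.48 − 3·8 = 22.24; q_1* = 12 + 1/3·22.24/16.48 = 12.4498; q_2* = 3 + 2/3·22.24/8 = 4.8533.
Utility at the optimum: U(12.4498, 4.8533) = 1.1901.

V = 1.1901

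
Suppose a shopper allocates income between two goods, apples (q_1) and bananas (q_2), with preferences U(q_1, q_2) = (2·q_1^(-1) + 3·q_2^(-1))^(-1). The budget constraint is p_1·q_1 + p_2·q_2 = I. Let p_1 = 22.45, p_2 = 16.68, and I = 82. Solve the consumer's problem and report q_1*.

MRS = MU_q_1/MU_q_2 = (2/3)·(q_2/q_1)^(2). Set equal to p_1/p_2.
Hence q_2/q_1 = ((3/2)·p_1/p_2)^(1/(2)), i.e. raised to the 0.5 power.
With the ratio pinned down, the budget gives q_1* = I/(p_1 + p_2·(q_2/q_1)) and q_2* = (q_2/q_1)·q_1*.
Numerically q_2/q_1 = 1.420875, so q_1* = 82/(22.45 + 16.68·1.420875) = 1.7768.

q_1* = 1.7768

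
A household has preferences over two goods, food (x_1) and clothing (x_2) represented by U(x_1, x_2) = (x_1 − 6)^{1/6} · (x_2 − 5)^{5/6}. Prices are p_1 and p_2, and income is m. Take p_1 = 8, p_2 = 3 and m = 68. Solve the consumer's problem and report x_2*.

Let x_1' = x_1−6, x_2' = x_2−5. MRS = (1/5)·x_2'/x_1' = p_1/p_2.
After buying the subsistence bundle (6, 5), a share 1/6 of the remaining income goes to x_1: x_1* = 6 + 1/6·(m − 6p_1 − 5p_2)/p_1.
Discretionary income = 68 − 6·8 − 5·3 = 5; x_2* = 5 + 5/6·5/3 = 6.3889.

x_2* = 6.3889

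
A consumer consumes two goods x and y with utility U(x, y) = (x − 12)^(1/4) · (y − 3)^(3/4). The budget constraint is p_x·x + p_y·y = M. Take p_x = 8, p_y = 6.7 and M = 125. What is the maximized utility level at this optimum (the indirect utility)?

V = 0.7242

Let x' = x−12, y' = y−3. MRS = (1/3)·y'/x' = p_x/p_y.
After buying the subsistence bundle (12, 3), a share 0.25 of the remaining income goes to x: x* = 12 + 0.25·(M − 12p_x − 3p_y)/p_x.
Discretionary income = 125 − 12·8 − 3·6.7 = 8.9; x* = 12 + 0.25·8.9/8 = 12.2781; y* = 3 + 0.75·8.9/6.7 = 3.9963.
Utility at the optimum: U(12.2781, 3.9963) = 0.7242.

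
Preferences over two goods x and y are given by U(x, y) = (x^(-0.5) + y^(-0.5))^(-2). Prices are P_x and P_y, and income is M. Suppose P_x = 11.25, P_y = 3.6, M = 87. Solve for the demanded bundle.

MU_x ∝ x^(-1.5), MU_y ∝ y^(-1.5), so MRS = (y/x)^(1.5) = P_x/P_y.
Hence y/x = (P_x/P_y)^(1/(1.5)), i.e. raised to the 2/3 power.
With the ratio pinned down, the budget gives x* = M/(P_x + P_y·(y/x)) and y* = (y/x)·x*.
Numerically y/x = 2.13747, so x* = 87/(11.25 + 3.6·2.13747) = 4.5923 and y* = 2.13747·4.5923 = 9.8158.

x* = 4.5923, y* = 9.8158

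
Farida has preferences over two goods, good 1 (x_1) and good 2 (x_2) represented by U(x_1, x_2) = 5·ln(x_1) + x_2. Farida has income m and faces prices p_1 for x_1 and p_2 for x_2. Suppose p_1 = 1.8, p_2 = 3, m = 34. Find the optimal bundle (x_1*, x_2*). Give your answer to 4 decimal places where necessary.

MU_x_1 = 5/x_1, MU_x_2 = 1. Tangency: 5/x_1 = p_1/p_2.
So x_1*(p_1,p_2) = 5·p_2/p_1, independent of income; and x_2* = (m − 5·p_2)/p_2.
At the given prices: x_1* = 5·3/1.8 = 8.3333, and x_2* = 6.3333.

x_1* = 8.3333, x_2* = 6.3333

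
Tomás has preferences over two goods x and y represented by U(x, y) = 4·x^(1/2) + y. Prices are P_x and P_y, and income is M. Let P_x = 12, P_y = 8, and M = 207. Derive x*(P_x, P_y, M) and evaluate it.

x* = 1.7778

Utility is quasi-linear in y; the FOC for x is 2/√x = P_x/P_y.
Solve: √x = 2·P_y/P_x, so x*(P_x,P_y) = (2·P_y/P_x)², and y* = (M − P_x·x*)/P_y.
Plugging in: x* = (2·8/12)² = 1.7778.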